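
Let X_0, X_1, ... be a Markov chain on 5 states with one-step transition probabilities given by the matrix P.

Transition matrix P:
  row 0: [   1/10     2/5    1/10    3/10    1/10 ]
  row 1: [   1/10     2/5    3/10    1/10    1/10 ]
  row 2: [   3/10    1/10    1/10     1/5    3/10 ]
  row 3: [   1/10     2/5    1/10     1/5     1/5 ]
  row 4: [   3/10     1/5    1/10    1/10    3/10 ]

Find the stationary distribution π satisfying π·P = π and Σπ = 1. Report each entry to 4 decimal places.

π = [0.1699, 0.3139, 0.1628, 0.1669, 0.1866]

Balance equations π_j = Σ_i π_i·P[i][j]:
  π_0 = 1/10·π_0 + 1/10·π_1 + 3/10·π_2 + 1/10·π_3 + 3/10·π_4
  π_1 = 2/5·π_0 + 2/5·π_1 + 1/10·π_2 + 2/5·π_3 + 1/5·π_4
  π_2 = 1/10·π_0 + 3/10·π_1 + 1/10·π_2 + 1/10·π_3 + 1/10·π_4
  π_3 = 3/10·π_0 + 1/10·π_1 + 1/5·π_2 + 1/5·π_3 + 1/10·π_4
  normalize: π_0 + π_1 + π_2 + π_3 + π_4 = 1
Solving the linear system gives exactly π = [407/2396, 188/599, 195/1198, 100/599, 447/2396].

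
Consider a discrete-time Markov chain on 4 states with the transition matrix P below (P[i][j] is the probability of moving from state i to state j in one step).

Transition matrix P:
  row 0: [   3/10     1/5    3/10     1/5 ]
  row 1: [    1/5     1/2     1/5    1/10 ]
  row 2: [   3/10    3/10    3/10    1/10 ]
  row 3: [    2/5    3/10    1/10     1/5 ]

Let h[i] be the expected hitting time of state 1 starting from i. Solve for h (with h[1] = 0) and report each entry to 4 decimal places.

h = [4.1004, 0.0000, 3.7238, 3.7657]

First-step conditioning: h[1] = 0; for i ≠ 1, h[i] = 1 + Σ_k P[i][k]·h[k].
  h[0] = 1 + 3/10·h[0] + 3/10·h[2] + 1/5·h[3]
  h[2] = 1 + 3/10·h[0] + 3/10·h[2] + 1/10·h[3]
  h[3] = 1 + 2/5·h[0] + 1/10·h[2] + 1/5·h[3]
Solving the 3×3 linear system over states ≠ 1 gives exactly h = [980/239, 0, 890/239, 900/239] (h[1] = 0 is the target).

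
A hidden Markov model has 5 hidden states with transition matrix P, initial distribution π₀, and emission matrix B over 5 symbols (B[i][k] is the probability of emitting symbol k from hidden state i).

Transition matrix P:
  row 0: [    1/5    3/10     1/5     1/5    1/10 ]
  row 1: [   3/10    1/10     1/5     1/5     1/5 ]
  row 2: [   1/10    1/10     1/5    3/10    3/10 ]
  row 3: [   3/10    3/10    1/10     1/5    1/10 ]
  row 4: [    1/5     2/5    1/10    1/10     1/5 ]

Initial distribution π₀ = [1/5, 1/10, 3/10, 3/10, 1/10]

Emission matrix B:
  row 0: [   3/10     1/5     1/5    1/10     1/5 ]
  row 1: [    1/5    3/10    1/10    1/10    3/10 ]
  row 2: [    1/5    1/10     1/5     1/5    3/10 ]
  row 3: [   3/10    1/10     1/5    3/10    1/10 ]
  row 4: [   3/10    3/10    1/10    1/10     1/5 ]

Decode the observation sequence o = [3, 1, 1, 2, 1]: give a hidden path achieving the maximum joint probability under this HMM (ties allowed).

t=0: δ = [2.000e-02, 1.000e-02, 6.000e-02, 9.000e-02, 1.000e-02]  (obs o_0=3)
t=1: δ = [5.400e-03, 8.100e-03, 1.200e-03, 1.800e-03, 5.400e-03]  ψ = [3, 3, 2, 2, 2]  (obs o_1=1)
t=2: δ = [4.860e-04, 6.480e-04, 1.620e-04, 1.620e-04, 4.860e-04]  ψ = [1, 4, 1, 1, 1]  (obs o_2=1)
t=3: δ = [3.888e-05, 1.944e-05, 2.592e-05, 2.592e-05, 1.296e-05]  ψ = [1, 4, 1, 1, 1]  (obs o_3=2)
t=4: δ = [1.555e-06, 3.499e-06, 7.776e-07, 7.776e-07, 2.333e-06]  ψ = [0, 0, 0, 0, 2]  (obs o_4=1)
backtrack: best end state = 1; path = [2, 4, 1, 0, 1]

path = [2, 4, 1, 0, 1]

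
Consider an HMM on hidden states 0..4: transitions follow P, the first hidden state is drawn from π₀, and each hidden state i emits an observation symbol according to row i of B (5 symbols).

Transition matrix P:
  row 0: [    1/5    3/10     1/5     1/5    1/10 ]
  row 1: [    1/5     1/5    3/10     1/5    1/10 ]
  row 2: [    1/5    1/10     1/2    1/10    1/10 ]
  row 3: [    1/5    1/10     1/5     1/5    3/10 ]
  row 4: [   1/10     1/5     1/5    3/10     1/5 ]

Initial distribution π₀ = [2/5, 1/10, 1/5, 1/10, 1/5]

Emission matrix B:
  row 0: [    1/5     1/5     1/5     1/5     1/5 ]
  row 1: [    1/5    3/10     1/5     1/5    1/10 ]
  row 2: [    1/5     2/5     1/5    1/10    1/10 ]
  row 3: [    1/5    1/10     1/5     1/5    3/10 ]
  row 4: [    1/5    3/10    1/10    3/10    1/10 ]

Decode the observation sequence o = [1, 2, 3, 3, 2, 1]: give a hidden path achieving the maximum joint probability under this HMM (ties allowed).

path = [2, 2, 2, 2, 2, 2]

t=0: δ = [8.000e-02, 3.000e-02, 8.000e-02, 1.000e-02, 6.000e-02]  (obs o_0=1)
t=1: δ = [3.200e-03, 4.800e-03, 8.000e-03, 3.600e-03, 1.200e-03]  ψ = [0, 0, 2, 4, 4]  (obs o_1=2)
t=2: δ = [3.200e-04, 1.920e-04, 4.000e-04, 1.920e-04, 3.240e-04]  ψ = [2, 0, 2, 1, 3]  (obs o_2=3)
t=3: δ = [1.600e-05, 1.920e-05, 2.000e-05, 1.944e-05, 1.944e-05]  ψ = [2, 0, 2, 4, 4]  (obs o_3=3)
t=4: δ = [8.000e-07, 9.600e-07, 2.000e-06, 1.166e-06, 5.832e-07]  ψ = [2, 0, 2, 4, 3]  (obs o_4=2)
t=5: δ = [8.000e-08, 7.200e-08, 4.000e-07, 2.333e-08, 1.050e-07]  ψ = [2, 0, 2, 3, 3]  (obs o_5=1)
backtrack: best end state = 2; path = [2, 2, 2, 2, 2, 2]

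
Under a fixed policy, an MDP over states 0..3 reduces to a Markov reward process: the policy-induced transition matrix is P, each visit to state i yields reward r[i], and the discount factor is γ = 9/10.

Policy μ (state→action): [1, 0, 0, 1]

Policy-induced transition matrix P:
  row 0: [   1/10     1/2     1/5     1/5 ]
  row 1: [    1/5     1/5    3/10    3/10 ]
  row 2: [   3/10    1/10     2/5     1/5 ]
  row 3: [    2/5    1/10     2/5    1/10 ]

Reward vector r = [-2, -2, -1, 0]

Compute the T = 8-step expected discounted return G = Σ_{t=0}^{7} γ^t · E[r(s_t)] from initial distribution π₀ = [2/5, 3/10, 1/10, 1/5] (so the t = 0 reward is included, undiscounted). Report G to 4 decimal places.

G = -7.4644

t=0: π = [0.4000, 0.3000, 0.1000, 0.2000], E[r] = -1.5000, γ^t·E[r] = -1.500000, running G = -1.500000
t=1: π = [0.2100, 0.2900, 0.2900, 0.2100], E[r] = -1.2900, γ^t·E[r] = -1.161000, running G = -2.661000
t=2: π = [0.2500, 0.2130, 0.3290, 0.2080], E[r] = -1.2550, γ^t·E[r] = -1.016550, running G = -3.677550
t=3: π = [0.2495, 0.2213, 0.3287, 0.2005], E[r] = -1.2703, γ^t·E[r] = -0.926049, running G = -4.603599
t=4: π = [0.2480, 0.2219, 0.3280, 0.2021], E[r] = -1.2679, γ^t·E[r] = -0.831850, running G = -5.435448
t=5: π = [0.2484, 0.2214, 0.3282, 0.2020], E[r] = -1.2678, γ^t·E[r] = -0.748639, running G = -6.184087
t=6: π = [0.2484, 0.2215, 0.3282, 0.2019], E[r] = -1.2679, γ^t·E[r] = -0.673835, running G = -6.857922
t=7: π = [0.2484, 0.2215, 0.3282, 0.2020], E[r] = -1.2679, γ^t·E[r] = -0.606439, running G = -7.464361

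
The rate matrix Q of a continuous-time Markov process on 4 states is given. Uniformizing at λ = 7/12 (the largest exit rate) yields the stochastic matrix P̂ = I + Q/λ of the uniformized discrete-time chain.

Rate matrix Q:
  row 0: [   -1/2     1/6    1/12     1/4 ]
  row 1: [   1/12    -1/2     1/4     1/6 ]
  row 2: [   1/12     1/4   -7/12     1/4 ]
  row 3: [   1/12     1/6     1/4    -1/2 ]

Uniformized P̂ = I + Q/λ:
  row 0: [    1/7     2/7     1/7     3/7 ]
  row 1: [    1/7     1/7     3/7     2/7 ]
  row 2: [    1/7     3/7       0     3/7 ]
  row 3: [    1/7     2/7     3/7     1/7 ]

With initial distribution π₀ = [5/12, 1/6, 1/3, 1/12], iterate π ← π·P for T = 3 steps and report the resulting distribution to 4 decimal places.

π = [0.1429, 0.2930, 0.2522, 0.3120]

t=0: π = [0.4167, 0.1667, 0.3333, 0.0833]
t=1: π = [0.1429, 0.3095, 0.1667, 0.3810]
t=2: π = [0.1429, 0.2653, 0.3163, 0.2755]
t=3: π = [0.1429, 0.2930, 0.2522, 0.3120]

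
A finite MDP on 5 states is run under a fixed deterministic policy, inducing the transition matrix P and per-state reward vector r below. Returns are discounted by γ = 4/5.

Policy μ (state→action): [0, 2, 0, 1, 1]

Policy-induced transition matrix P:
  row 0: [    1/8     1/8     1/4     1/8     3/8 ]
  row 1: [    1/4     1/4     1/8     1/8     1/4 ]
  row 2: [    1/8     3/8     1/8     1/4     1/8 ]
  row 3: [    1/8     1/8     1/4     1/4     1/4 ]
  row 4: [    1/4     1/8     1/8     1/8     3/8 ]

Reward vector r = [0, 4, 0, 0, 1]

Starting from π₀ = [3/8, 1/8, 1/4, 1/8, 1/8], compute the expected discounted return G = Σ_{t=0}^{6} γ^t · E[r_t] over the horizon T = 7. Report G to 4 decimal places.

G = 3.7758

t=0: π = [0.3750, 0.1250, 0.2500, 0.1250, 0.1250], E[r] = 0.6250, γ^t·E[r] = 0.625000, running G = 0.625000
t=1: π = [0.1563, 0.2031, 0.1875, 0.1719, 0.2813], E[r] = 1.0938, γ^t·E[r] = 0.875000, running G = 1.500000
t=2: π = [0.1855, 0.1973, 0.1660, 0.1699, 0.2813], E[r] = 1.0703, γ^t·E[r] = 0.685000, running G = 2.185000
t=3: π = [0.1848, 0.1912, 0.1694, 0.1670, 0.2876], E[r] = 1.0522, γ^t·E[r] = 0.538750, running G = 2.723750
t=4: π = [0.1848, 0.1913, 0.1690, 0.1671, 0.2879], E[r] = 1.0529, γ^t·E[r] = 0.431263, running G = 3.155013
t=5: π = [0.1849, 0.1912, 0.1690, 0.1670, 0.2880], E[r] = 1.0526, γ^t·E[r] = 0.344906, running G = 3.499919
t=6: π = [0.1849, 0.1911, 0.1690, 0.1670, 0.2880], E[r] = 1.0525, γ^t·E[r] = 0.275919, running G = 3.775838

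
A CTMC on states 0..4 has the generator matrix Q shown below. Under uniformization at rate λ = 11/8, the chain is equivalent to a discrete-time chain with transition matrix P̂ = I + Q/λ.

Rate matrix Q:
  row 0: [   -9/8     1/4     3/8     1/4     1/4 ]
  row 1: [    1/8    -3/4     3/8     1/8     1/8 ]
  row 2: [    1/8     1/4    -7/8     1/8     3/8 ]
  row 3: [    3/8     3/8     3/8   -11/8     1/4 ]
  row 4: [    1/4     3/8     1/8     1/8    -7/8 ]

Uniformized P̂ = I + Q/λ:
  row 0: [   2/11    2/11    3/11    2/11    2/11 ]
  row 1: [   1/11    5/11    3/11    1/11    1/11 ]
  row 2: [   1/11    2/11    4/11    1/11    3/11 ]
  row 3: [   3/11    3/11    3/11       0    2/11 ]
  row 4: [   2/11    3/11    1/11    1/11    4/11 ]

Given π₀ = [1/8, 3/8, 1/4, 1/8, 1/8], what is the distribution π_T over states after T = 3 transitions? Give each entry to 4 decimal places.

π = [0.1401, 0.2894, 0.2577, 0.0948, 0.2181]

t=0: π = [0.1250, 0.3750, 0.2500, 0.1250, 0.1250]
t=1: π = [0.1364, 0.3068, 0.2727, 0.0909, 0.1932]
t=2: π = [0.1374, 0.2913, 0.2624, 0.0950, 0.2138]
t=3: π = [0.1401, 0.2894, 0.2577, 0.0948, 0.2181]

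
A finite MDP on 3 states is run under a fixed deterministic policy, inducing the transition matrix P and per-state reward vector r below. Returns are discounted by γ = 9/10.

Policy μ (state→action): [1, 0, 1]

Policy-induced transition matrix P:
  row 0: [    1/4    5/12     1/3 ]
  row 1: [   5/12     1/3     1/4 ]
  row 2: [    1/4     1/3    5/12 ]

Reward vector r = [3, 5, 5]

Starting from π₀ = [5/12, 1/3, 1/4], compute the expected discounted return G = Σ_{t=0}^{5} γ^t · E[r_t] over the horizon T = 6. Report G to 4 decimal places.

t=0: π = [0.4167, 0.3333, 0.2500], E[r] = 4.1667, γ^t·E[r] = 4.166667, running G = 4.166667
t=1: π = [0.3056, 0.3681, 0.3264], E[r] = 4.3889, γ^t·E[r] = 3.950000, running G = 8.116667
t=2: π = [0.3113, 0.3588, 0.3299], E[r] = 4.3773, γ^t·E[r] = 3.545625, running G = 11.662292
t=3: π = [0.3098, 0.3593, 0.3309], E[r] = 4.3804, γ^t·E[r] = 3.193313, running G = 14.855604
t=4: π = [0.3099, 0.3591, 0.3310], E[r] = 4.3802, γ^t·E[r] = 2.873876, running G = 17.729480
t=5: π = [0.3099, 0.3592, 0.3310], E[r] = 4.3803, γ^t·E[r] = 2.586514, running G = 20.315993

G = 20.3160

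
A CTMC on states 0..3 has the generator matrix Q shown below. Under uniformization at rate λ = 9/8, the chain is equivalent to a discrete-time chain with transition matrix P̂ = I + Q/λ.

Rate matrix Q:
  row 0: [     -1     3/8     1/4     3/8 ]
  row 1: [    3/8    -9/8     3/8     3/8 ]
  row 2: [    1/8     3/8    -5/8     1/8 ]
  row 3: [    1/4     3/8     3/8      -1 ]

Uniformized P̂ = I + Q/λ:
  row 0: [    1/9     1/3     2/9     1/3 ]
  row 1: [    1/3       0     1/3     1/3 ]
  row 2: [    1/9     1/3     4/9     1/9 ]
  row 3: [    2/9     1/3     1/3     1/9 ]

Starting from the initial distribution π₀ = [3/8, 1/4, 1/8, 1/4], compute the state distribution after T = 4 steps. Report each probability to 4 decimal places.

π = [0.1900, 0.2500, 0.3511, 0.2089]

t=0: π = [0.3750, 0.2500, 0.1250, 0.2500]
t=1: π = [0.1944, 0.2500, 0.3056, 0.2500]
t=2: π = [0.1944, 0.2500, 0.3457, 0.2099]
t=3: π = [0.1900, 0.2500, 0.3501, 0.2099]
t=4: π = [0.1900, 0.2500, 0.3511, 0.2089]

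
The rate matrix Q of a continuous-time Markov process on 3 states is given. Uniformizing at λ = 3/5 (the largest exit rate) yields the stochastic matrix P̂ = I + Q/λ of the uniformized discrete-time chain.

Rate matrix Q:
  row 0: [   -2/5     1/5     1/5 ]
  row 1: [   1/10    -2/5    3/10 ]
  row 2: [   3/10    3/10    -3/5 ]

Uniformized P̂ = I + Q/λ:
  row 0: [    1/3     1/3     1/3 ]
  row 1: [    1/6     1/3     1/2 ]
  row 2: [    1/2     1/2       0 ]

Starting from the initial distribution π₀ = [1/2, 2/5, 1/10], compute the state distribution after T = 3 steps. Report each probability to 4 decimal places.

t=0: π = [0.5000, 0.4000, 0.1000]
t=1: π = [0.2833, 0.3500, 0.3667]
t=2: π = [0.3361, 0.3944, 0.2694]
t=3: π = [0.3125, 0.3782, 0.3093]

π = [0.3125, 0.3782, 0.3093]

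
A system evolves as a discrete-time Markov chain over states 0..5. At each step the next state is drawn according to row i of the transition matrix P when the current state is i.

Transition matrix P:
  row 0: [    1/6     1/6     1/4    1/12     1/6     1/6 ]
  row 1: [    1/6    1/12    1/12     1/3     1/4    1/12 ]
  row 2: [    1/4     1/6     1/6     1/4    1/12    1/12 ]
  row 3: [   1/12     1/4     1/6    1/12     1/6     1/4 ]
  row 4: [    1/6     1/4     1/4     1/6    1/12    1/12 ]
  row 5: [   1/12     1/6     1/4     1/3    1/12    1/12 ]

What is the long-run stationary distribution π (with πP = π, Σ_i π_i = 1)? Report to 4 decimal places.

Balance equations π_j = Σ_i π_i·P[i][j]:
  π_0 = 1/6·π_0 + 1/6·π_1 + 1/4·π_2 + 1/12·π_3 + 1/6·π_4 + 1/12·π_5
  π_1 = 1/6·π_0 + 1/12·π_1 + 1/6·π_2 + 1/4·π_3 + 1/4·π_4 + 1/6·π_5
  π_2 = 1/4·π_0 + 1/12·π_1 + 1/6·π_2 + 1/6·π_3 + 1/4·π_4 + 1/4·π_5
  π_3 = 1/12·π_0 + 1/3·π_1 + 1/4·π_2 + 1/12·π_3 + 1/6·π_4 + 1/3·π_5
  π_4 = 1/6·π_0 + 1/4·π_1 + 1/12·π_2 + 1/6·π_3 + 1/12·π_4 + 1/12·π_5
  normalize: π_0 + π_1 + π_2 + π_3 + π_4 + π_5 = 1
Solving the linear system gives exactly π = [12737/82491, 14896/82491, 15449/82491, 16844/82491, 11822/82491, 3581/27497].

π = [0.1544, 0.1806, 0.1873, 0.2042, 0.1433, 0.1302]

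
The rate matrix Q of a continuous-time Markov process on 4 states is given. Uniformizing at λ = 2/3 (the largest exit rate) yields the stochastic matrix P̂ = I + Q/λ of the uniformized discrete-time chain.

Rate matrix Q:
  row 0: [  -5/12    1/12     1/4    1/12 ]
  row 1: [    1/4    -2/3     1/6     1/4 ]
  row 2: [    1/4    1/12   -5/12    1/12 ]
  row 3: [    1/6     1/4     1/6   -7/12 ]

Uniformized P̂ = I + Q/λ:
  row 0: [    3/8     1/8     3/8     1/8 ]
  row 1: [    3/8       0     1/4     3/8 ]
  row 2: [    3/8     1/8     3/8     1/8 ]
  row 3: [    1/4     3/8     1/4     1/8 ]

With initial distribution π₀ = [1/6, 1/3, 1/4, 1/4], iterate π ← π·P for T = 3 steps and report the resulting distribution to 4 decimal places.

t=0: π = [0.1667, 0.3333, 0.2500, 0.2500]
t=1: π = [0.3438, 0.1458, 0.3021, 0.2083]
t=2: π = [0.3490, 0.1589, 0.3307, 0.1615]
t=3: π = [0.3548, 0.1455, 0.3350, 0.1647]

π = [0.3548, 0.1455, 0.3350, 0.1647]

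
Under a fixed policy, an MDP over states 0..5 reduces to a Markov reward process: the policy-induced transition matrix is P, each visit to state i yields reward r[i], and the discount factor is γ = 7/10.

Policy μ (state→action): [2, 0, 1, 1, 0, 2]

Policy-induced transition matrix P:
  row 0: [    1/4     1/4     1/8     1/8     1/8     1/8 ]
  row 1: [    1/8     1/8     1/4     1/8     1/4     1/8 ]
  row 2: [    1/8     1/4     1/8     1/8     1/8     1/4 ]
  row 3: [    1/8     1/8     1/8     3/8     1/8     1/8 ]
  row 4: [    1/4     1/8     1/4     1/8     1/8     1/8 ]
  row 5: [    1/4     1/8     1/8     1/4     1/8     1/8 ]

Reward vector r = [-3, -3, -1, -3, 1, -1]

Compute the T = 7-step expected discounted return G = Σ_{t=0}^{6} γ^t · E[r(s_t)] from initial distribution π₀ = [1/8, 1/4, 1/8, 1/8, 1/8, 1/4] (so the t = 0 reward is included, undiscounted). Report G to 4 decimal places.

G = -5.4175

t=0: π = [0.1250, 0.2500, 0.1250, 0.1250, 0.1250, 0.2500], E[r] = -1.7500, γ^t·E[r] = -1.750000, running G = -1.750000
t=1: π = [0.1875, 0.1563, 0.1719, 0.1875, 0.1563, 0.1406], E[r] = -1.7500, γ^t·E[r] = -1.225000, running G = -2.975000
t=2: π = [0.1855, 0.1699, 0.1641, 0.1895, 0.1445, 0.1465], E[r] = -1.8008, γ^t·E[r] = -0.882383, running G = -3.857383
t=3: π = [0.1846, 0.1687, 0.1643, 0.1907, 0.1462, 0.1455], E[r] = -1.7954, γ^t·E[r] = -0.615826, running G = -4.473208
t=4: π = [0.1845, 0.1686, 0.1644, 0.1909, 0.1461, 0.1455], E[r] = -1.7958, γ^t·E[r] = -0.431181, running G = -4.904389
t=5: π = [0.1845, 0.1686, 0.1643, 0.1909, 0.1461, 0.1455], E[r] = -1.7959, γ^t·E[r] = -0.301842, running G = -5.206231
t=6: π = [0.1845, 0.1686, 0.1643, 0.1909, 0.1461, 0.1455], E[r] = -1.7959, γ^t·E[r] = -0.211290, running G = -5.417521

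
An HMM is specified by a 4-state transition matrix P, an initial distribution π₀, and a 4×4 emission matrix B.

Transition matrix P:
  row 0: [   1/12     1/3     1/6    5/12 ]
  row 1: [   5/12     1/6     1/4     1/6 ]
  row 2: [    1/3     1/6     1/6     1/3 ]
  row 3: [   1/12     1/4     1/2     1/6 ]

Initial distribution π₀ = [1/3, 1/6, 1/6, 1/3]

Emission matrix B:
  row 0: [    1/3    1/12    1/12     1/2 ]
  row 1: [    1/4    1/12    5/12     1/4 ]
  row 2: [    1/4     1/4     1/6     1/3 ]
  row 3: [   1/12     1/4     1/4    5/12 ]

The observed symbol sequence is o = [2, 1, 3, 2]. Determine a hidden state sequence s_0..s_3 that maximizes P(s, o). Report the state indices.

t=0: δ = [2.778e-02, 6.944e-02, 2.778e-02, 8.333e-02]  (obs o_0=2)
t=1: δ = [2.411e-03, 1.736e-03, 1.042e-02, 3.472e-03]  ψ = [1, 3, 3, 3]  (obs o_1=1)
t=2: δ = [1.736e-03, 4.340e-04, 5.787e-04, 1.447e-03]  ψ = [2, 2, 2, 2]  (obs o_2=3)
t=3: δ = [1.608e-05, 2.411e-04, 1.206e-04, 1.808e-04]  ψ = [2, 0, 3, 0]  (obs o_3=2)
backtrack: best end state = 1; path = [3, 2, 0, 1]

path = [3, 2, 0, 1]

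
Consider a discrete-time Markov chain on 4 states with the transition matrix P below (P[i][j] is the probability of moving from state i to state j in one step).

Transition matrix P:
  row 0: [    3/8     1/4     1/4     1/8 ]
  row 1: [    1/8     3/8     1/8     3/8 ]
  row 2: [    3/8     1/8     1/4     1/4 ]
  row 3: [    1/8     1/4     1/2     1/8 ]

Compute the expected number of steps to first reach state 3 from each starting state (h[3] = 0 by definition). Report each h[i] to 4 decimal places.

First-step conditioning: h[3] = 0; for i ≠ 3, h[i] = 1 + Σ_k P[i][k]·h[k].
  h[0] = 1 + 3/8·h[0] + 1/4·h[1] + 1/4·h[2]
  h[1] = 1 + 1/8·h[0] + 3/8·h[1] + 1/8·h[2]
  h[2] = 1 + 3/8·h[0] + 1/8·h[1] + 1/4·h[2]
Solving the 3×3 linear system over states ≠ 3 gives exactly h = [88/19, 64/19, 80/19, 0] (h[3] = 0 is the target).

h = [4.6316, 3.3684, 4.2105, 0.0000]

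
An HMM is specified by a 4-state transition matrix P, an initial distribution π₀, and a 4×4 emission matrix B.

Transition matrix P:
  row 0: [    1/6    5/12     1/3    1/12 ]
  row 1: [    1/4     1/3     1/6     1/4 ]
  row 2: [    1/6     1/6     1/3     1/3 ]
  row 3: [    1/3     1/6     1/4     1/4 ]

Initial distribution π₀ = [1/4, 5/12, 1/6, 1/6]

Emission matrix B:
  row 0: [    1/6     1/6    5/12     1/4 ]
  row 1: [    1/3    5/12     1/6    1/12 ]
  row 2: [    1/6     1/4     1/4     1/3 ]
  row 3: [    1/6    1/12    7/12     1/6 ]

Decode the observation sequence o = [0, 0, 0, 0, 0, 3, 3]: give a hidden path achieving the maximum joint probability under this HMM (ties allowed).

path = [1, 1, 1, 1, 1, 0, 2]

t=0: δ = [4.167e-02, 1.389e-01, 2.778e-02, 2.778e-02]  (obs o_0=0)
t=1: δ = [5.787e-03, 1.543e-02, 3.858e-03, 5.787e-03]  ψ = [1, 1, 1, 1]  (obs o_1=0)
t=2: δ = [6.430e-04, 1.715e-03, 4.287e-04, 6.430e-04]  ψ = [1, 1, 1, 1]  (obs o_2=0)
t=3: δ = [7.144e-05, 1.905e-04, 4.763e-05, 7.144e-05]  ψ = [1, 1, 1, 1]  (obs o_3=0)
t=4: δ = [7.938e-06, 2.117e-05, 5.292e-06, 7.938e-06]  ψ = [1, 1, 1, 1]  (obs o_4=0)
t=5: δ = [1.323e-06, 5.880e-07, 1.176e-06, 8.820e-07]  ψ = [1, 1, 1, 1]  (obs o_5=3)
t=6: δ = [7.350e-08, 4.594e-08, 1.470e-07, 6.534e-08]  ψ = [3, 0, 0, 2]  (obs o_6=3)
backtrack: best end state = 2; path = [1, 1, 1, 1, 1, 0, 2]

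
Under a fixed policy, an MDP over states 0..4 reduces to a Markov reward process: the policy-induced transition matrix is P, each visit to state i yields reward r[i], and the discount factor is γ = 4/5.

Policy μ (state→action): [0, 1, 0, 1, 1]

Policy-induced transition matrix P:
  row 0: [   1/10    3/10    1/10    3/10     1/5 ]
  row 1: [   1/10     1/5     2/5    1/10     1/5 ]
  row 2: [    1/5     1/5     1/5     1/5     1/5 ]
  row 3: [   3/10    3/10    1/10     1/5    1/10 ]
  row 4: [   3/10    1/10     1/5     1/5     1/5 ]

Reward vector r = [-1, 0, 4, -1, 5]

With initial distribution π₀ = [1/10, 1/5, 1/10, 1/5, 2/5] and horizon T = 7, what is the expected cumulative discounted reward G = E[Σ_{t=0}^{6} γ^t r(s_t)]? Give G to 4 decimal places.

G = 5.9864

t=0: π = [0.1000, 0.2000, 0.1000, 0.2000, 0.4000], E[r] = 2.1000, γ^t·E[r] = 2.100000, running G = 2.100000
t=1: π = [0.2300, 0.1900, 0.2100, 0.1900, 0.1800], E[r] = 1.3200, γ^t·E[r] = 1.056000, running G = 3.156000
t=2: π = [0.1950, 0.2240, 0.1960, 0.2040, 0.1810], E[r] = 1.2900, γ^t·E[r] = 0.825600, running G = 3.981600
t=3: π = [0.1966, 0.2218, 0.2049, 0.1971, 0.1796], E[r] = 1.3239, γ^t·E[r] = 0.677837, running G = 4.659437
t=4: π = [0.1958, 0.2214, 0.2050, 0.1975, 0.1803], E[r] = 1.3281, γ^t·E[r] = 0.543990, running G = 5.203427
t=5: π = [0.1961, 0.2213, 0.2050, 0.1974, 0.1803], E[r] = 1.3276, γ^t·E[r] = 0.435018, running G = 5.638444
t=6: π = [0.1960, 0.2213, 0.2049, 0.1975, 0.1803], E[r] = 1.3274, γ^t·E[r] = 0.347974, running G = 5.986418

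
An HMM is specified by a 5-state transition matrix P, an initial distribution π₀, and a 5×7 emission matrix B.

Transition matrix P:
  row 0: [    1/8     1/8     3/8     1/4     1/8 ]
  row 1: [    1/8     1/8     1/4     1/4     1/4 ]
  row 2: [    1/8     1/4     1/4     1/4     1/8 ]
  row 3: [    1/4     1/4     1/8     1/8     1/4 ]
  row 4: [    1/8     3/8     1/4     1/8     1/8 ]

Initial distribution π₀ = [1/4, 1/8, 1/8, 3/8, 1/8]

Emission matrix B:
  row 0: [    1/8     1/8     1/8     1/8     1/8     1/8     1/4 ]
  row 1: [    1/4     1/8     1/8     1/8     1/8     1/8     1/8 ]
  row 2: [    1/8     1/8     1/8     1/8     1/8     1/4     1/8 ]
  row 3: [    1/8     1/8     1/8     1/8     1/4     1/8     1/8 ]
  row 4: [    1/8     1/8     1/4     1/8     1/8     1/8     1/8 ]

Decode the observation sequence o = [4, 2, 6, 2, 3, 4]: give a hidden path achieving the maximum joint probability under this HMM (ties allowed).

t=0: δ = [3.125e-02, 1.562e-02, 1.562e-02, 9.375e-02, 1.562e-02]  (obs o_0=4)
t=1: δ = [2.930e-03, 2.930e-03, 1.465e-03, 1.465e-03, 5.859e-03]  ψ = [3, 3, 0, 3, 3]  (obs o_1=2)
t=2: δ = [1.831e-04, 2.747e-04, 1.831e-04, 9.155e-05, 9.155e-05]  ψ = [4, 4, 4, 0, 1]  (obs o_2=6)
t=3: δ = [4.292e-06, 5.722e-06, 8.583e-06, 8.583e-06, 1.717e-05]  ψ = [1, 2, 0, 1, 1]  (obs o_3=2)
t=4: δ = [2.682e-07, 8.047e-07, 5.364e-07, 2.682e-07, 2.682e-07]  ψ = [3, 4, 4, 2, 3]  (obs o_4=3)
t=5: δ = [1.257e-08, 1.676e-08, 2.515e-08, 5.029e-08, 2.515e-08]  ψ = [1, 2, 1, 1, 1]  (obs o_5=4)
backtrack: best end state = 3; path = [3, 4, 1, 4, 1, 3]

path = [3, 4, 1, 4, 1, 3]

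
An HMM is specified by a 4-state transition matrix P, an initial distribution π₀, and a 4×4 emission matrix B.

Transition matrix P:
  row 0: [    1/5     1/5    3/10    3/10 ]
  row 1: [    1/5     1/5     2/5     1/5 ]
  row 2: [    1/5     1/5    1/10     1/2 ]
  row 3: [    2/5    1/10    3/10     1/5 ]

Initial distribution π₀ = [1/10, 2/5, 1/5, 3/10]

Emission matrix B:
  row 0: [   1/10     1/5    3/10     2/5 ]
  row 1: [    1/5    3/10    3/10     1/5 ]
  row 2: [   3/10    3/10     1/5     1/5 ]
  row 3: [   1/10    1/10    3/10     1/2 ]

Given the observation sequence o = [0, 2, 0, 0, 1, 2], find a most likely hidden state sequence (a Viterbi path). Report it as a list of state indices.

t=0: δ = [1.000e-02, 8.000e-02, 6.000e-02, 3.000e-02]  (obs o_0=0)
t=1: δ = [4.800e-03, 4.800e-03, 6.400e-03, 9.000e-03]  ψ = [1, 1, 1, 2]  (obs o_1=2)
t=2: δ = [3.600e-04, 2.560e-04, 8.100e-04, 3.200e-04]  ψ = [3, 2, 3, 2]  (obs o_2=0)
t=3: δ = [1.620e-05, 3.240e-05, 3.240e-05, 4.050e-05]  ψ = [2, 2, 0, 2]  (obs o_3=0)
t=4: δ = [3.240e-06, 1.944e-06, 3.888e-06, 1.620e-06]  ψ = [3, 1, 1, 2]  (obs o_4=1)
t=5: δ = [2.333e-07, 2.333e-07, 1.944e-07, 5.832e-07]  ψ = [2, 2, 0, 2]  (obs o_5=2)
backtrack: best end state = 3; path = [2, 3, 2, 1, 2, 3]

path = [2, 3, 2, 1, 2, 3]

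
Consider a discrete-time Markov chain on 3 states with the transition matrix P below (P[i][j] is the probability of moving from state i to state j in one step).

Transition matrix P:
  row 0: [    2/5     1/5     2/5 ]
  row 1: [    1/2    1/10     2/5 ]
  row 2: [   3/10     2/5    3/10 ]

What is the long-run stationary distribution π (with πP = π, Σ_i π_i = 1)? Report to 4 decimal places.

Balance equations π_j = Σ_i π_i·P[i][j]:
  π_0 = 2/5·π_0 + 1/2·π_1 + 3/10·π_2
  π_1 = 1/5·π_0 + 1/10·π_1 + 2/5·π_2
  normalize: π_0 + π_1 + π_2 = 1
Solving the linear system gives exactly π = [47/121, 30/121, 4/11].

π = [0.3884, 0.2479, 0.3636]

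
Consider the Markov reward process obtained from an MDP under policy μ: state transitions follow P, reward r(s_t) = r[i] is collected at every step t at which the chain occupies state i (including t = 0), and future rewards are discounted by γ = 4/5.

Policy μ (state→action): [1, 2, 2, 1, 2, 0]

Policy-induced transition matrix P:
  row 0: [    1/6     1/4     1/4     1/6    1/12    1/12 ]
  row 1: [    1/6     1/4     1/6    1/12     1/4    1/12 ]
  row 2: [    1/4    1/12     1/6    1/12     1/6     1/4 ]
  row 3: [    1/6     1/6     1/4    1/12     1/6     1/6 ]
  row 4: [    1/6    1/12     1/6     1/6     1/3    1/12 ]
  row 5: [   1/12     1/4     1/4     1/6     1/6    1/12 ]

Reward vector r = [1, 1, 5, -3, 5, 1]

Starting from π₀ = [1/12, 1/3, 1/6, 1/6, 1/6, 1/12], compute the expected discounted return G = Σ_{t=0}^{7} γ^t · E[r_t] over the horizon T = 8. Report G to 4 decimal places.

t=0: π = [0.0833, 0.3333, 0.1667, 0.1667, 0.1667, 0.0833], E[r] = 1.6667, γ^t·E[r] = 1.666667, running G = 1.666667
t=1: π = [0.1736, 0.1806, 0.1944, 0.1111, 0.2153, 0.1250], E[r] = 2.1944, γ^t·E[r] = 1.755556, running G = 3.422222
t=2: π = [0.1725, 0.1725, 0.2008, 0.1262, 0.2031, 0.1250], E[r] = 2.1111, γ^t·E[r] = 1.351111, running G = 4.773333
t=3: π = [0.1730, 0.1722, 0.2020, 0.1250, 0.2005, 0.1273], E[r] = 2.1098, γ^t·E[r] = 1.080198, running G = 5.853531
t=4: π = [0.1729, 0.1725, 0.2021, 0.1251, 0.2000, 0.1274], E[r] = 2.1082, γ^t·E[r] = 0.863539, running G = 6.717070
t=5: π = [0.1729, 0.1726, 0.2021, 0.1250, 0.2000, 0.1274], E[r] = 2.1082, γ^t·E[r] = 0.690826, running G = 7.407896
t=6: π = [0.1729, 0.1726, 0.2021, 0.1250, 0.2000, 0.1274], E[r] = 2.1082, γ^t·E[r] = 0.552657, running G = 7.960553
t=7: π = [0.1729, 0.1726, 0.2021, 0.1250, 0.2000, 0.1274], E[r] = 2.1082, γ^t·E[r] = 0.442126, running G = 8.402679

G = 8.4027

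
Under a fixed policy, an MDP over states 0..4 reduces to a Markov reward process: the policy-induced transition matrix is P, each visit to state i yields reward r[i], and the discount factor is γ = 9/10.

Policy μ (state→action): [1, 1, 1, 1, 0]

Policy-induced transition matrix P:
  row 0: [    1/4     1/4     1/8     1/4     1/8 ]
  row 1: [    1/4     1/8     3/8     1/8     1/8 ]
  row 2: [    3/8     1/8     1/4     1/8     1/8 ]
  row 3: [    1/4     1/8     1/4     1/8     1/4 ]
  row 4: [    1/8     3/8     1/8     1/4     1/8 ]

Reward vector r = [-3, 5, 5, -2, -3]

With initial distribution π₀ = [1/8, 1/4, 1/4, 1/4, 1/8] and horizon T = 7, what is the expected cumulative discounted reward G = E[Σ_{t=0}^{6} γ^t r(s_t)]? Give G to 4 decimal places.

G = 3.4343

t=0: π = [0.1250, 0.2500, 0.2500, 0.2500, 0.1250], E[r] = 1.2500, γ^t·E[r] = 1.250000, running G = 1.250000
t=1: π = [0.2656, 0.1719, 0.2500, 0.1563, 0.1563], E[r] = 0.5313, γ^t·E[r] = 0.478125, running G = 1.728125
t=2: π = [0.2617, 0.1973, 0.2188, 0.1777, 0.1445], E[r] = 0.5059, γ^t·E[r] = 0.409746, running G = 2.137871
t=3: π = [0.2593, 0.1938, 0.2239, 0.1758, 0.1472], E[r] = 0.5176, γ^t·E[r] = 0.377314, running G = 2.515186
t=4: π = [0.2596, 0.1942, 0.2234, 0.1758, 0.1470], E[r] = 0.5169, γ^t·E[r] = 0.339122, running G = 2.854308
t=5: π = [0.2596, 0.1942, 0.2235, 0.1758, 0.1470], E[r] = 0.5170, γ^t·E[r] = 0.305287, running G = 3.159595
t=6: π = [0.2596, 0.1942, 0.2235, 0.1758, 0.1470], E[r] = 0.5170, γ^t·E[r] = 0.274746, running G = 3.434341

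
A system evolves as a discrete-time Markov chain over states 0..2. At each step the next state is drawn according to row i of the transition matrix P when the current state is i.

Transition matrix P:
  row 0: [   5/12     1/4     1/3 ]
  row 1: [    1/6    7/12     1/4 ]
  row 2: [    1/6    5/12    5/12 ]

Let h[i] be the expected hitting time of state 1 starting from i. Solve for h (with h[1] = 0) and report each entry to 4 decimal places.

h = [3.2195, 0.0000, 2.6341]

First-step conditioning: h[1] = 0; for i ≠ 1, h[i] = 1 + Σ_k P[i][k]·h[k].
  h[0] = 1 + 5/12·h[0] + 1/3·h[2]
  h[2] = 1 + 1/6·h[0] + 5/12·h[2]
Solving the 2×2 linear system over states ≠ 1 gives exactly h = [132/41, 0, 108/41] (h[1] = 0 is the target).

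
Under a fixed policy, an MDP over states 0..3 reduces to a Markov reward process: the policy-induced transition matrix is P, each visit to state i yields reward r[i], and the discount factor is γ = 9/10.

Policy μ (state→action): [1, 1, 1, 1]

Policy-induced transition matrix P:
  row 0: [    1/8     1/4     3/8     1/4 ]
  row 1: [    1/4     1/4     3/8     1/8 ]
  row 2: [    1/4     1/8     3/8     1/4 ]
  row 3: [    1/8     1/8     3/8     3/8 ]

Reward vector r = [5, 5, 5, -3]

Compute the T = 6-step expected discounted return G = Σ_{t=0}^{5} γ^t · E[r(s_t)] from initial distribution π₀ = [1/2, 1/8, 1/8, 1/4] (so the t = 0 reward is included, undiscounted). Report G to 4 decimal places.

G = 13.7169

t=0: π = [0.5000, 0.1250, 0.1250, 0.2500], E[r] = 3.0000, γ^t·E[r] = 3.000000, running G = 3.000000
t=1: π = [0.1563, 0.2031, 0.3750, 0.2656], E[r] = 2.8750, γ^t·E[r] = 2.587500, running G = 5.587500
t=2: π = [0.1973, 0.1699, 0.3750, 0.2578], E[r] = 2.9375, γ^t·E[r] = 2.379375, running G = 7.966875
t=3: π = [0.1931, 0.1709, 0.3750, 0.2610], E[r] = 2.9121, γ^t·E[r] = 2.122928, running G = 10.089803
t=4: π = [0.1932, 0.1705, 0.3750, 0.2613], E[r] = 2.9099, γ^t·E[r] = 1.909193, running G = 11.998996
t=5: π = [0.1932, 0.1705, 0.3750, 0.2613], E[r] = 2.9092, γ^t·E[r] = 1.717878, running G = 13.716874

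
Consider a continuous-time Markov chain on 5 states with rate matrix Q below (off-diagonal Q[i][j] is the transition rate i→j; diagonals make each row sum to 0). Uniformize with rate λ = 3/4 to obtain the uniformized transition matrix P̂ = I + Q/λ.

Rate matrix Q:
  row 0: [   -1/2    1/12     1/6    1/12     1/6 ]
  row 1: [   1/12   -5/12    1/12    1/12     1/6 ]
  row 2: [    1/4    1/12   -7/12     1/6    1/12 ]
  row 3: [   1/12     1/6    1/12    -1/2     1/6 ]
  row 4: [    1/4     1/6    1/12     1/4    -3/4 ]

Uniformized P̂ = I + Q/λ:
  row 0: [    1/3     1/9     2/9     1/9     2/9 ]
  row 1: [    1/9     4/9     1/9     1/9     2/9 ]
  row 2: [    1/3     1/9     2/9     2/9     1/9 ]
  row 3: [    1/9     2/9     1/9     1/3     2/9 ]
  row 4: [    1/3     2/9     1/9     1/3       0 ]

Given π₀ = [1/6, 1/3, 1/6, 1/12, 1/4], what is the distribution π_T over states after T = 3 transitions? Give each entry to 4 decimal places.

t=0: π = [0.1667, 0.3333, 0.1667, 0.0833, 0.2500]
t=1: π = [0.2407, 0.2593, 0.1481, 0.2037, 0.1481]
t=2: π = [0.2305, 0.2366, 0.1543, 0.2058, 0.1728]
t=3: π = [0.2350, 0.2321, 0.1539, 0.2124, 0.1667]

π = [0.2350, 0.2321, 0.1539, 0.2124, 0.1667]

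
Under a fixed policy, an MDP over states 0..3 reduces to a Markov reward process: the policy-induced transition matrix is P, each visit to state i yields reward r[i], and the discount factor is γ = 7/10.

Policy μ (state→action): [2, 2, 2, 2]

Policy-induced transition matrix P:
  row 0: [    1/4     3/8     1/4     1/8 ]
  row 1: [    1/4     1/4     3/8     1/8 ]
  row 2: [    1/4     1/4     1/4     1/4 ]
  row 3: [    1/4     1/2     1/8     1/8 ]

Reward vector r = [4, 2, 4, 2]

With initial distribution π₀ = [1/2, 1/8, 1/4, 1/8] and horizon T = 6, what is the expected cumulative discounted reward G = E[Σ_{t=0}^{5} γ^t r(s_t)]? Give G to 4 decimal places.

t=0: π = [0.5000, 0.1250, 0.2500, 0.1250], E[r] = 3.5000, γ^t·E[r] = 3.500000, running G = 3.500000
t=1: π = [0.2500, 0.3438, 0.2500, 0.1563], E[r] = 3.0000, γ^t·E[r] = 2.100000, running G = 5.600000
t=2: π = [0.2500, 0.3203, 0.2734, 0.1563], E[r] = 3.0469, γ^t·E[r] = 1.492969, running G = 7.092969
t=3: π = [0.2500, 0.3203, 0.2705, 0.1592], E[r] = 3.0410, γ^t·E[r] = 1.043068, running G = 8.136037
t=4: π = [0.2500, 0.3210, 0.2701, 0.1588], E[r] = 3.0403, γ^t·E[r] = 0.729972, running G = 8.866009
t=5: π = [0.2500, 0.3210, 0.2703, 0.1588], E[r] = 3.0406, γ^t·E[r] = 0.511027, running G = 9.377036

G = 9.3770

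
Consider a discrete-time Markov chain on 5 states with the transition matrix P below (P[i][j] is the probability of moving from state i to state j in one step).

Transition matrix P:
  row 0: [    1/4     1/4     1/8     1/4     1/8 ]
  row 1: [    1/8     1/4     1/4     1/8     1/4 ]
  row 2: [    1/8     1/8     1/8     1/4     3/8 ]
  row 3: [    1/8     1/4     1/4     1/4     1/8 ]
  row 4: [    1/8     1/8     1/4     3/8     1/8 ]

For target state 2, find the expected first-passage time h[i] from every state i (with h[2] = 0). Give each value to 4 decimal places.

First-step conditioning: h[2] = 0; for i ≠ 2, h[i] = 1 + Σ_k P[i][k]·h[k].
  h[0] = 1 + 1/4·h[0] + 1/4·h[1] + 1/4·h[3] + 1/8·h[4]
  h[1] = 1 + 1/8·h[0] + 1/4·h[1] + 1/8·h[3] + 1/4·h[4]
  h[3] = 1 + 1/8·h[0] + 1/4·h[1] + 1/4·h[3] + 1/8·h[4]
  h[4] = 1 + 1/8·h[0] + 1/8·h[1] + 3/8·h[3] + 1/8·h[4]
Solving the 4×4 linear system over states ≠ 2 gives exactly h = [64/13, 56/13, 0, 56/13, 56/13] (h[2] = 0 is the target).

h = [4.9231, 4.3077, 0.0000, 4.3077, 4.3077]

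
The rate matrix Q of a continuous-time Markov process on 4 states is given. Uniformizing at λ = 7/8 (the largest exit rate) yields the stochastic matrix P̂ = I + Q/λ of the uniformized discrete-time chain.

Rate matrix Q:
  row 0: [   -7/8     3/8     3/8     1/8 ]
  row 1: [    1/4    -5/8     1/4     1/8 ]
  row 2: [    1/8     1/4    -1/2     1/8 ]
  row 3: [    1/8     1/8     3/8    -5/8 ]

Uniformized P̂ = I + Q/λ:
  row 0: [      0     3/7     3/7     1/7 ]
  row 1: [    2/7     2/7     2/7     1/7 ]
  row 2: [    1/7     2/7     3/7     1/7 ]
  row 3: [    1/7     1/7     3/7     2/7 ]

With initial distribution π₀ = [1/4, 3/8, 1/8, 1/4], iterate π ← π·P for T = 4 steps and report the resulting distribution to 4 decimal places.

t=0: π = [0.2500, 0.3750, 0.1250, 0.2500]
t=1: π = [0.1607, 0.2857, 0.3750, 0.1786]
t=2: π = [0.1607, 0.2832, 0.3878, 0.1684]
t=3: π = [0.1603, 0.2846, 0.3881, 0.1669]
t=4: π = [0.1606, 0.2848, 0.3879, 0.1667]

π = [0.1606, 0.2848, 0.3879, 0.1667]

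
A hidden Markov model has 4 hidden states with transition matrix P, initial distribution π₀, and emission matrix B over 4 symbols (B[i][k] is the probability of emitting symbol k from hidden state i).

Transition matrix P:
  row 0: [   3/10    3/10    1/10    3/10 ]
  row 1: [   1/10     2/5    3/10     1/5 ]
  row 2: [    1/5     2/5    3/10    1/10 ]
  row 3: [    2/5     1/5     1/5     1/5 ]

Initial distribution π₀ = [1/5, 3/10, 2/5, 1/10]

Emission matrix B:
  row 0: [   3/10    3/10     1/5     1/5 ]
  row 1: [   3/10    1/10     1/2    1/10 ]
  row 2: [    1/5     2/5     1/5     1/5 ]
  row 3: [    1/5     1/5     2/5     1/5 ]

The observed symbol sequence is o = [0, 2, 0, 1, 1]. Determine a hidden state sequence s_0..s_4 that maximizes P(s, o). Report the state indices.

t=0: δ = [6.000e-02, 9.000e-02, 8.000e-02, 2.000e-02]  (obs o_0=0)
t=1: δ = [3.600e-03, 1.800e-02, 5.400e-03, 7.200e-03]  ψ = [0, 1, 1, 0]  (obs o_1=2)
t=2: δ = [8.640e-04, 2.160e-03, 1.080e-03, 7.200e-04]  ψ = [3, 1, 1, 1]  (obs o_2=0)
t=3: δ = [8.640e-05, 8.640e-05, 2.592e-04, 8.640e-05]  ψ = [3, 1, 1, 1]  (obs o_3=1)
t=4: δ = [1.555e-05, 1.037e-05, 3.110e-05, 5.184e-06]  ψ = [2, 2, 2, 0]  (obs o_4=1)
backtrack: best end state = 2; path = [1, 1, 1, 2, 2]

path = [1, 1, 1, 2, 2]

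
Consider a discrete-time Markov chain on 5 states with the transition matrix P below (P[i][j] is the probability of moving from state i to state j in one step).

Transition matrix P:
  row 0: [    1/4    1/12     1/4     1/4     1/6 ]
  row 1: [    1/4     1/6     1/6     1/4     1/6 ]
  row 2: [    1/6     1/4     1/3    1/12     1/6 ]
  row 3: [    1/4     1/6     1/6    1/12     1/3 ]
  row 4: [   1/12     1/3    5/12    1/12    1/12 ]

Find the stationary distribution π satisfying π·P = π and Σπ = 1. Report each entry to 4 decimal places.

π = [0.1978, 0.2024, 0.2729, 0.1500, 0.1769]

Balance equations π_j = Σ_i π_i·P[i][j]:
  π_0 = 1/4·π_0 + 1/4·π_1 + 1/6·π_2 + 1/4·π_3 + 1/12·π_4
  π_1 = 1/12·π_0 + 1/6·π_1 + 1/4·π_2 + 1/6·π_3 + 1/3·π_4
  π_2 = 1/4·π_0 + 1/6·π_1 + 1/3·π_2 + 1/6·π_3 + 5/12·π_4
  π_3 = 1/4·π_0 + 1/4·π_1 + 1/12·π_2 + 1/12·π_3 + 1/12·π_4
  normalize: π_0 + π_1 + π_2 + π_3 + π_4 = 1
Solving the linear system gives exactly π = [2239/11321, 4583/22642, 3089/11321, 3397/22642, 2003/11321].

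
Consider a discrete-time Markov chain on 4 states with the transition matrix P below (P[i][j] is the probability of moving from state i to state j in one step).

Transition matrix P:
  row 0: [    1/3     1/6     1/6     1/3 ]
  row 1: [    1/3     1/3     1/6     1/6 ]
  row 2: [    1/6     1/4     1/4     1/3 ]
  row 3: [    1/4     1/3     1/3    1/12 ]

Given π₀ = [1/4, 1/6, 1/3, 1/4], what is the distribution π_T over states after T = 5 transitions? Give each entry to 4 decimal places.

π = [0.2768, 0.2685, 0.2238, 0.2309]

t=0: π = [0.2500, 0.1667, 0.3333, 0.2500]
t=1: π = [0.2569, 0.2639, 0.2361, 0.2431]
t=2: π = [0.2737, 0.2708, 0.2269, 0.2286]
t=3: π = [0.2765, 0.2688, 0.2237, 0.2310]
t=4: π = [0.2768, 0.2686, 0.2238, 0.2308]
t=5: π = [0.2768, 0.2685, 0.2238, 0.2309]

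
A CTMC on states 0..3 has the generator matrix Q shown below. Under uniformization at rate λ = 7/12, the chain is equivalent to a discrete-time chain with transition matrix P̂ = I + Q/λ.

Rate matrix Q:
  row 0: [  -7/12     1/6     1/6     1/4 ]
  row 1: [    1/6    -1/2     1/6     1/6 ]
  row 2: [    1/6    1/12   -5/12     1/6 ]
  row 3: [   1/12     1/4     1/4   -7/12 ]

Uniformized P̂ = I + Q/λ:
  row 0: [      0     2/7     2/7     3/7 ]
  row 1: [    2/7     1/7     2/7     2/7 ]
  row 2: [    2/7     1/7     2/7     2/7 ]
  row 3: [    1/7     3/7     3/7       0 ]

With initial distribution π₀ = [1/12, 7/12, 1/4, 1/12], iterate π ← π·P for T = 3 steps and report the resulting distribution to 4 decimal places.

π = [0.2009, 0.2374, 0.3205, 0.2413]

t=0: π = [0.0833, 0.5833, 0.2500, 0.0833]
t=1: π = [0.2500, 0.1786, 0.2976, 0.2738]
t=2: π = [0.1752, 0.2568, 0.3248, 0.2432]
t=3: π = [0.2009, 0.2374, 0.3205, 0.2413]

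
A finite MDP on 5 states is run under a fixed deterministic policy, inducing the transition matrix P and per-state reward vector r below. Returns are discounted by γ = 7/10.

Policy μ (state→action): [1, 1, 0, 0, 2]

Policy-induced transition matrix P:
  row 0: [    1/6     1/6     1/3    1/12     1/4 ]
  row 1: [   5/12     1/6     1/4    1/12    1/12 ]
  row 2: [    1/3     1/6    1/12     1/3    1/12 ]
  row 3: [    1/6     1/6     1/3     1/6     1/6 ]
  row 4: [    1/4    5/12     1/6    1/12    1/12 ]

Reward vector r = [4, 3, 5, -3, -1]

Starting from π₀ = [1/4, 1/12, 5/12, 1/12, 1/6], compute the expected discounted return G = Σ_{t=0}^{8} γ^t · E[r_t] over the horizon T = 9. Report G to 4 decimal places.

G = 7.6727

t=0: π = [0.2500, 0.0833, 0.4167, 0.0833, 0.1667], E[r] = 2.9167, γ^t·E[r] = 2.916667, running G = 2.916667
t=1: π = [0.2708, 0.2083, 0.1944, 0.1944, 0.1319], E[r] = 1.9653, γ^t·E[r] = 1.375694, running G = 4.292361
t=2: π = [0.2622, 0.1997, 0.2454, 0.1481, 0.1447], E[r] = 2.2853, γ^t·E[r] = 1.119797, running G = 5.412159
t=3: π = [0.2695, 0.2028, 0.2312, 0.1570, 0.1394], E[r] = 2.2324, γ^t·E[r] = 0.765712, running G = 6.177871
t=4: π = [0.2675, 0.2015, 0.2354, 0.1542, 0.1413], E[r] = 2.2476, γ^t·E[r] = 0.539644, running G = 6.717515
t=5: π = [0.2681, 0.2020, 0.2341, 0.1550, 0.1408], E[r] = 2.2430, γ^t·E[r] = 0.376986, running G = 7.094501
t=6: π = [0.2679, 0.2019, 0.2345, 0.1548, 0.1409], E[r] = 2.2445, γ^t·E[r] = 0.264062, running G = 7.358563
t=7: π = [0.2680, 0.2019, 0.2344, 0.1549, 0.1409], E[r] = 2.2441, γ^t·E[r] = 0.184808, running G = 7.543372
t=8: π = [0.2679, 0.2019, 0.2344, 0.1548, 0.1409], E[r] = 2.2442, γ^t·E[r] = 0.129373, running G = 7.672744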